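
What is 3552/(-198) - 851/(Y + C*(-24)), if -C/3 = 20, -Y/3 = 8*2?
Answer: -94683/5104 ≈ -18.551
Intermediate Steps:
Y = -48 (Y = -24*2 = -3*16 = -48)
C = -60 (C = -3*20 = -60)
3552/(-198) - 851/(Y + C*(-24)) = 3552/(-198) - 851/(-48 - 60*(-24)) = 3552*(-1/198) - 851/(-48 + 1440) = -592/33 - 851/1392 = -94683/5104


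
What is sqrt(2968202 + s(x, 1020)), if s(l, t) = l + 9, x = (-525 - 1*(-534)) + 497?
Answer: sqrt(2968717) ≈ 1723.0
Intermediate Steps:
x = 506 (x = (-525 + 534) + 497 = 9 + 497 = 506)
s(l, t) = 9 + l
sqrt(2968202 + s(x, 1020)) = sqrt(2968202 + (9 + 506)) = sqrt(2968202 + 515) = sqrt(2968717)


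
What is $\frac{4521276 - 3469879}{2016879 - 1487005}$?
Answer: $\frac{1051397}{529874} \approx 1.9842$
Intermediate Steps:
$\frac{4521276 - 3469879}{2016879 - 1487005} = \frac{1051397}{529874}$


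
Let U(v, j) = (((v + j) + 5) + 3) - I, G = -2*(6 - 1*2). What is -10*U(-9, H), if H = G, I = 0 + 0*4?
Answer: 90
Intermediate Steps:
I = 0 (I = 0 + 0 = 0)
G = -8 (G = -2*(6 - 2) = -2*4 = -8)
H = -8
U(v, j) = 8 + j + v (U(v, j) = (((v + j) + 5) + 3) - 1*0 = (((j + v) + 5) + 3) + 0 = ((5 + j + v) + 3) + 0 = (8 + j + v) + 0 = 8 + j + v)
-10*U(-9, H) = -10*(8 - 8 - 9) = -10*(-9) = 90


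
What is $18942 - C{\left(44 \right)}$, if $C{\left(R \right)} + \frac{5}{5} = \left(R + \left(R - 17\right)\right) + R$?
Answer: $18828$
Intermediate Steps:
$C{\left(R \right)} = -18 + 3 R$ ($C{\left(R \right)} = -1 + \left(\left(R + \left(R - 17\right)\right) + R\right) = -1 + \left(\left(R + \left(-17 + R\right)\right) + R\right) = -1 + \left(\left(-17 + 2 R\right) + R\right) = -1 + \left(-17 + 3 R\right) = -18 + 3 R$)
$18942 - C{\left(44 \right)} = 18942 - \left(-18 + 3 \cdot 44\right) = 18942 - \left(-18 + 132\right) = 18942 - 114 = 18828$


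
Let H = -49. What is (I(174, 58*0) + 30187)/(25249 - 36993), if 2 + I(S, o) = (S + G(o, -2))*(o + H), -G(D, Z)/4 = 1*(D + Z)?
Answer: -21267/11744 ≈ -1.8109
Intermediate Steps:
G(D, Z) = -4*D - 4*Z (G(D, Z) = -4*(D + Z) = -4*D - 4*Z)
I(S, o) = -2 + (-49 + o)*(8 + S - 4*o) (I(S, o) = -2 + (S + (-4*o - 4*(-2)))*(o - 49) = -2 + (S + (-4*o + 8))*(-49 + o) = -2 + (S + (8 - 4*o))*(-49 + o) = -2 + (8 + S - 4*o)*(-49 + o) = -2 + (-49 + o)*(8 + S - 4*o))
(I(174, 58*0) + 30187)/(25249 - 36993) = ((-394 - 49*174 - 4*(58*0)² + 204*(58*0) + 174*(58*0)) + 30187)/(25249 - 36993) = ((-394 - 8526 - 4*0² + 204*0 + 174*0) + 30187)/(-11744) = ((-394 - 8526 - 4*0 + 0 + 0) + 30187)*(-1/11744) = ((-394 - 8526 + 0 + 0 + 0) + 30187)*(-1/11744) = (-8920 + 30187)*(-1/11744) = 21267*(-1/11744) = -21267/11744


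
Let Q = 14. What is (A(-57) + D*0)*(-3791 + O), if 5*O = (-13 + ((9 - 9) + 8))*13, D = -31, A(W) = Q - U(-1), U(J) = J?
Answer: -57060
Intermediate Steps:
A(W) = 15 (A(W) = 14 - 1*(-1) = 14 + 1 = 15)
O = -13 (O = ((-13 + ((9 - 9) + 8))*13)/5 = ((-13 + (0 + 8))*13)/5 = ((-13 + 8)*13)/5 = (-5*13)/5 = (⅕)*(-65) = -13)
(A(-57) + D*0)*(-3791 + O) = (15 - 31*0)*(-3791 - 13) = (15 + 0)*(-3804) = 15*(-3804) = -57060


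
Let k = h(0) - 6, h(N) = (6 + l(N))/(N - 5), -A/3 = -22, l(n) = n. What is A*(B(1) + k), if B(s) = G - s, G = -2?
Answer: -3366/5 ≈ -673.20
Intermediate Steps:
A = 66 (A = -3*(-22) = 66)
B(s) = -2 - s
h(N) = (6 + N)/(-5 + N) (h(N) = (6 + N)/(N - 5) = (6 + N)/(-5 + N))
k = -36/5 (k = (6 + 0)/(-5 + 0) - 6 = 6/(-5) - 6 = -1/5*6 - 6 = -6/5 - 6 = -36/5 ≈ -7.2000)
A*(B(1) + k) = 66*((-2 - 1*1) - 36/5) = 66*((-2 - 1) - 36/5) = 66*(-3 - 36/5) = 66*(-51/5) = -3366/5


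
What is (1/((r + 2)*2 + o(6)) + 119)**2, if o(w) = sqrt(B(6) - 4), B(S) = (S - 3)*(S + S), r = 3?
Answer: 16410609/1156 - 4051*sqrt(2)/289 ≈ 14176.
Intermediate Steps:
B(S) = 2*S*(-3 + S) (B(S) = (-3 + S)*(2*S) = 2*S*(-3 + S))
o(w) = 4*sqrt(2) (o(w) = sqrt(2*6*(-3 + 6) - 4) = sqrt(2*6*3 - 4) = sqrt(36 - 4) = sqrt(32) = 4*sqrt(2))
(1/((r + 2)*2 + o(6)) + 119)**2 = (1/((3 + 2)*2 + 4*sqrt(2)) + 119)**2 = (1/(5*2 + 4*sqrt(2)) + 119)**2 = (1/(10 + 4*sqrt(2)) + 119)**2 = (119 + 1/(10 + 4*sqrt(2)))**2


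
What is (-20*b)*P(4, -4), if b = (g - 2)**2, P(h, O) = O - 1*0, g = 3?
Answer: 80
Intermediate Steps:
P(h, O) = O (P(h, O) = O + 0 = O)
b = 1 (b = (3 - 2)**2 = 1**2 = 1)
(-20*b)*P(4, -4) = -20*1*(-4) = -20*(-4) = 80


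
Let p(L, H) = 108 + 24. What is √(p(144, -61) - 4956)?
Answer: 6*I*√134 ≈ 69.455*I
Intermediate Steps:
p(L, H) = 132
√(p(144, -61) - 4956) = √(132 - 4956) = √(-4824) = 6*I*√134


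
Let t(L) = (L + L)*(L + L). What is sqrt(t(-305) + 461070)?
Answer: 13*sqrt(4930) ≈ 912.78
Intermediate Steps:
t(L) = 4*L**2 (t(L) = (2*L)*(2*L) = 4*L**2)
sqrt(t(-305) + 461070) = sqrt(4*(-305)**2 + 461070) = sqrt(4*93025 + 461070) = sqrt(372100 + 461070) = sqrt(833170) = 13*sqrt(4930)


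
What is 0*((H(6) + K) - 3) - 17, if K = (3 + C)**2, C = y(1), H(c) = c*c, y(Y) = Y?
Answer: -17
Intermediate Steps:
H(c) = c**2
C = 1
K = 16 (K = (3 + 1)**2 = 4**2 = 16)
0*((H(6) + K) - 3) - 17 = 0*((6**2 + 16) - 3) - 17 = 0*((36 + 16) - 3) - 17 = 0*(52 - 3) - 17 = 0*49 - 17 = 0 - 17 = -17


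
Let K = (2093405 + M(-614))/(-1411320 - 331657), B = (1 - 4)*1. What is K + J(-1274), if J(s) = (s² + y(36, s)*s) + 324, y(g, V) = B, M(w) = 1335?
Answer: 2836208425154/1742977 ≈ 1.6272e+6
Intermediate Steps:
B = -3 (B = -3*1 = -3)
y(g, V) = -3
K = -2094740/1742977 (K = (2093405 + 1335)/(-1411320 - 331657) = 2094740/(-1742977) = 2094740*(-1/1742977) = -2094740/1742977 ≈ -1.2018)
J(s) = 324 + s² - 3*s (J(s) = (s² - 3*s) + 324 = 324 + s² - 3*s)
K + J(-1274) = -2094740/1742977 + (324 + (-1274)² - 3*(-1274)) = -2094740/1742977 + (324 + 1623076 + 3822) = -2094740/1742977 + 1627222 = 2836208425154/1742977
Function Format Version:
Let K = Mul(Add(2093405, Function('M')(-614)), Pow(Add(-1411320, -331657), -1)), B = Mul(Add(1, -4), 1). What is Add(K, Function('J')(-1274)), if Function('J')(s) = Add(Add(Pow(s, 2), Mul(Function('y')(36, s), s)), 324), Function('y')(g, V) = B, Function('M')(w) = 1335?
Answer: Rational(2836208425154, 1742977) ≈ 1.6272e+6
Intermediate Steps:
B = -3 (B = Mul(-3, 1) = -3)
Function('y')(g, V) = -3
K = Rational(-2094740, 1742977) (K = Mul(Add(2093405, 1335), Pow(Add(-1411320, -331657), -1)) = Mul(2094740, Pow(-1742977, -1)) = Mul(2094740, Rational(-1, 1742977)) = Rational(-2094740, 1742977) ≈ -1.2018)
Function('J')(s) = Add(324, Pow(s, 2), Mul(-3, s)) (Function('J')(s) = Add(Add(Pow(s, 2), Mul(-3, s)), 324) = Add(324, Pow(s, 2), Mul(-3, s)))
Add(K, Function('J')(-1274)) = Add(Rational(-2094740, 1742977), Add(324, Pow(-1274, 2), Mul(-3, -1274))) = Add(Rational(-2094740, 1742977), Add(324, 1623076, 3822)) = Add(Rational(-2094740, 1742977), 1627222) = Rational(2836208425154, 1742977)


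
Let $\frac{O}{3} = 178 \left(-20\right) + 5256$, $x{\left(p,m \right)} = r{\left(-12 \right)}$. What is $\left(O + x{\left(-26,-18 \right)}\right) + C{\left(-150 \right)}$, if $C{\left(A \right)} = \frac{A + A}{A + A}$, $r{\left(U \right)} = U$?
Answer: $5077$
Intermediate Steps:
$C{\left(A \right)} = 1$ ($C{\left(A \right)} = \frac{2 A}{2 A} = 2 A \frac{1}{2 A} = 1$)
$x{\left(p,m \right)} = -12$
$O = 5088$ ($O = 3 \left(178 \left(-20\right) + 5256\right) = 3 \left(-3560 + 5256\right) = 3 \cdot 1696 = 5088$)
$\left(O + x{\left(-26,-18 \right)}\right) + C{\left(-150 \right)} = \left(5088 - 12\right) + 1 = 5076 + 1 = 5077$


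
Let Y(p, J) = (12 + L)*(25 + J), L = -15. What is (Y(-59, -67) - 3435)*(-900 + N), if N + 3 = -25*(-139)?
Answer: -8510748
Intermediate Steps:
Y(p, J) = -75 - 3*J (Y(p, J) = (12 - 15)*(25 + J) = -3*(25 + J) = -75 - 3*J)
N = 3472 (N = -3 - 25*(-139) = -3 + 3475 = 3472)
(Y(-59, -67) - 3435)*(-900 + N) = ((-75 - 3*(-67)) - 3435)*(-900 + 3472) = ((-75 + 201) - 3435)*2572 = (126 - 3435)*2572 = -3309*2572 = -8510748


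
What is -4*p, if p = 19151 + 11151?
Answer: -121208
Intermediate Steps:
p = 30302
-4*p = -4*30302 = -121208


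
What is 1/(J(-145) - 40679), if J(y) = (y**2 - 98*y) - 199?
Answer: -1/5643 ≈ -0.00017721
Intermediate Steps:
J(y) = -199 + y**2 - 98*y
1/(J(-145) - 40679) = 1/((-199 + (-145)**2 - 98*(-145)) - 40679) = 1/((-199 + 21025 + 14210) - 40679) = 1/(35036 - 40679) = 1/(-5643) = -1/5643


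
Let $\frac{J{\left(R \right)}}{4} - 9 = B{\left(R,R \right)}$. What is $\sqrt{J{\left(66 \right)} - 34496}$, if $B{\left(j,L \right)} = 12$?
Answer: $2 i \sqrt{8603} \approx 185.5 i$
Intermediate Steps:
$J{\left(R \right)} = 84$ ($J{\left(R \right)} = 36 + 4 \cdot 12 = 36 + 48 = 84$)
$\sqrt{J{\left(66 \right)} - 34496} = \sqrt{84 - 34496} = \sqrt{-34412} = 2 i \sqrt{8603}$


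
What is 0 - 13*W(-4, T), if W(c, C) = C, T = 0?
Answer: 0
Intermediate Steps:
0 - 13*W(-4, T) = 0 - 13*0 = 0 + 0 = 0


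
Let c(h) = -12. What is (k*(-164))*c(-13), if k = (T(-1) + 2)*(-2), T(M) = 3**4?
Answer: -326688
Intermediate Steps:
T(M) = 81
k = -166 (k = (81 + 2)*(-2) = 83*(-2) = -166)
(k*(-164))*c(-13) = -166*(-164)*(-12) = 27224*(-12) = -326688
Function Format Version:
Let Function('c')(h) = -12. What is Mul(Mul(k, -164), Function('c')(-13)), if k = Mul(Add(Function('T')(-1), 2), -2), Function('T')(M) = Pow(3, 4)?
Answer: -326688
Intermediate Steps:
Function('T')(M) = 81
k = -166 (k = Mul(Add(81, 2), -2) = Mul(83, -2) = -166)
Mul(Mul(k, -164), Function('c')(-13)) = Mul(Mul(-166, -164), -12) = Mul(27224, -12) = -326688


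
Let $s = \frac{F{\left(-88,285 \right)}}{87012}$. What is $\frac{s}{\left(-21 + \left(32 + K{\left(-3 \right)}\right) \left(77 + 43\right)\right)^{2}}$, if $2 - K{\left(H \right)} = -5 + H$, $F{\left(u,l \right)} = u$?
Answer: $- \frac{22}{547965922833} \approx -4.0148 \cdot 10^{-11}$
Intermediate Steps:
$K{\left(H \right)} = 7 - H$ ($K{\left(H \right)} = 2 - \left(-5 + H\right) = 7 - H$)
$s = - \frac{22}{21753}$ ($s = - \frac{88}{87012} = \left(-88\right) \frac{1}{87012} = - \frac{22}{21753} \approx -0.0010114$)
$\frac{s}{\left(-21 + \left(32 + K{\left(-3 \right)}\right) \left(77 + 43\right)\right)^{2}} = - \frac{22}{21753 \left(-21 + \left(32 + \left(7 - -3\right)\right) \left(77 + 43\right)\right)^{2}} = - \frac{22}{21753 \left(-21 + \left(32 + \left(7 + 3\right)\right) 120\right)^{2}} = - \frac{22}{21753 \left(-21 + \left(32 + 10\right) 120\right)^{2}} = - \frac{22}{21753 \left(-21 + 42 \cdot 120\right)^{2}} = - \frac{22}{21753 \left(-21 + 5040\right)^{2}} = - \frac{22}{21753 \cdot 5019^{2}} = - \frac{22}{21753 \cdot 25190361} = \left(- \frac{22}{21753}\right) \frac{1}{25190361} = - \frac{22}{547965922833}$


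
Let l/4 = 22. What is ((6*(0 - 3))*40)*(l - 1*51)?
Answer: -26640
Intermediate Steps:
l = 88 (l = 4*22 = 88)
((6*(0 - 3))*40)*(l - 1*51) = ((6*(0 - 3))*40)*(88 - 1*51) = ((6*(-3))*40)*(88 - 51) = -18*40*37 = -720*37 = -26640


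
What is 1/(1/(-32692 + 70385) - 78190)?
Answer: -37693/2947215669 ≈ -1.2789e-5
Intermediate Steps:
1/(1/(-32692 + 70385) - 78190) = 1/(1/37693 - 78190) = 1/(-2947215669/37693) = -37693/2947215669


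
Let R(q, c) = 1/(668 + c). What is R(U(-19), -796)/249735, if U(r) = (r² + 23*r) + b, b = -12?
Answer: -1/31966080 ≈ -3.1283e-8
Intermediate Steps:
U(r) = -12 + r² + 23*r (U(r) = (r² + 23*r) - 12 = -12 + r² + 23*r)
R(U(-19), -796)/249735 = 1/((668 - 796)*249735) = (1/249735)/(-128) = -1/128*1/249735 = -1/31966080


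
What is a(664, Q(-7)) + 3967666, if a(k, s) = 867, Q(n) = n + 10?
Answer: 3968533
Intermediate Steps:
Q(n) = 10 + n
a(664, Q(-7)) + 3967666 = 867 + 3967666 = 3968533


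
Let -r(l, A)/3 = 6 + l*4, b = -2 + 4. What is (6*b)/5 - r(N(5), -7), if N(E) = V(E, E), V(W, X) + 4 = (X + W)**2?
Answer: 5862/5 ≈ 1172.4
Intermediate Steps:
V(W, X) = -4 + (W + X)**2 (V(W, X) = -4 + (X + W)**2 = -4 + (W + X)**2)
b = 2
N(E) = -4 + 4*E**2 (N(E) = -4 + (E + E)**2 = -4 + (2*E)**2 = -4 + 4*E**2)
r(l, A) = -18 - 12*l (r(l, A) = -3*(6 + l*4) = -3*(6 + 4*l) = -18 - 12*l)
(6*b)/5 - r(N(5), -7) = (6*2)/5 - (-18 - 12*(-4 + 4*5**2)) = 12*(1/5) - (-18 - 12*(-4 + 4*25)) = 12/5 - (-18 - 12*(-4 + 100)) = 12/5 - (-18 - 12*96) = 12/5 - (-18 - 1152) = 12/5 - 1*(-1170) = 12/5 + 1170 = 5862/5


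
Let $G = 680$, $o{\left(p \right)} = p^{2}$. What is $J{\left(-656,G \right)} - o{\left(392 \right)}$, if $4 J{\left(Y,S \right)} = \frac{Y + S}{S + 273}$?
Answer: $- \frac{146441786}{953} \approx -1.5366 \cdot 10^{5}$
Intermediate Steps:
$J{\left(Y,S \right)} = \frac{S + Y}{4 \left(273 + S\right)}$ ($J{\left(Y,S \right)} = \frac{\left(Y + S\right) \frac{1}{S + 273}}{4} = \frac{\left(S + Y\right) \frac{1}{273 + S}}{4} = \frac{\frac{1}{273 + S} \left(S + Y\right)}{4} = \frac{S + Y}{4 \left(273 + S\right)}$)
$J{\left(-656,G \right)} - o{\left(392 \right)} = \frac{680 - 656}{4 \left(273 + 680\right)} - 392^{2} = \frac{1}{4} \cdot \frac{1}{953} \cdot 24 - 153664 = \frac{6}{953} - 153664 = - \frac{146441786}{953}$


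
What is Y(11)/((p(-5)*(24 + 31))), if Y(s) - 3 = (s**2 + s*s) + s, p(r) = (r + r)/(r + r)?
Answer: 256/55 ≈ 4.6545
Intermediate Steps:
p(r) = 1 (p(r) = (2*r)/((2*r)) = (2*r)*(1/(2*r)) = 1)
Y(s) = 3 + s + 2*s**2 (Y(s) = 3 + ((s**2 + s*s) + s) = 3 + ((s**2 + s**2) + s) = 3 + (2*s**2 + s) = 3 + (s + 2*s**2) = 3 + s + 2*s**2)
Y(11)/((p(-5)*(24 + 31))) = (3 + 11 + 2*11**2)/((1*(24 + 31))) = (3 + 11 + 2*121)/((1*55)) = (3 + 11 + 242)/55 = 256*(1/55) = 256/55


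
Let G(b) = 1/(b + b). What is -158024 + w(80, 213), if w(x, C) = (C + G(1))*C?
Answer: -225097/2 ≈ -1.1255e+5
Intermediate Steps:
G(b) = 1/(2*b)
w(x, C) = C*(1/2 + C) (w(x, C) = (C + (1/2)/1)*C = (C + (1/2)*1)*C = (C + 1/2)*C = (1/2 + C)*C = C*(1/2 + C))
-158024 + w(80, 213) = -158024 + 213*(1/2 + 213) = -158024 + 213*(427/2) = -158024 + 90951/2 = -225097/2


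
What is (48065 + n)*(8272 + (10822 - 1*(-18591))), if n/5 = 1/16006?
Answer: 28992140565575/16006 ≈ 1.8113e+9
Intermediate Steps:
n = 5/16006 ≈ 0.00031238
(48065 + n)*(8272 + (10822 - 1*(-18591))) = (48065 + 5/16006)*(8272 + (10822 - 1*(-18591))) = 769328395*(8272 + (10822 + 18591))/16006 = 769328395*(8272 + 29413)/16006 = (769328395/16006)*37685 = 28992140565575/16006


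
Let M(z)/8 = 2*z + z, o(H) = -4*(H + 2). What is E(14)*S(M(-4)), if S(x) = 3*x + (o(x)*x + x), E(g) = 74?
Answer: -2699520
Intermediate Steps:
o(H) = -8 - 4*H (o(H) = -4*(2 + H) = -8 - 4*H)
M(z) = 24*z (M(z) = 8*(2*z + z) = 8*(3*z) = 24*z)
S(x) = 4*x + x*(-8 - 4*x) (S(x) = 3*x + ((-8 - 4*x)*x + x) = 3*x + (x*(-8 - 4*x) + x) = 3*x + (x + x*(-8 - 4*x)) = 4*x + x*(-8 - 4*x))
E(14)*S(M(-4)) = 74*(-4*24*(-4)*(1 + 24*(-4))) = 74*(-4*(-96)*(1 - 96)) = 74*(-4*(-96)*(-95)) = 74*(-36480) = -2699520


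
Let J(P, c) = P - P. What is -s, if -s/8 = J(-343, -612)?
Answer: 0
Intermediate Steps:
J(P, c) = 0
s = 0 (s = -8*0 = 0)
-s = -1*0 = 0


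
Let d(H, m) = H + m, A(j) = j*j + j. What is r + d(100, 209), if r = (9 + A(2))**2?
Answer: 534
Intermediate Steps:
A(j) = j + j**2 (A(j) = j**2 + j = j + j**2)
r = 225 (r = (9 + 2*(1 + 2))**2 = (9 + 2*3)**2 = (9 + 6)**2 = 15**2 = 225)
r + d(100, 209) = 225 + (100 + 209) = 225 + 309 = 534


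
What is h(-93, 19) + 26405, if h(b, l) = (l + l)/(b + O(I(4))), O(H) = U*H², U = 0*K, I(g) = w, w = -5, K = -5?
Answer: 2455627/93 ≈ 26405.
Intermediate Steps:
I(g) = -5
U = 0 (U = 0*(-5) = 0)
O(H) = 0 (O(H) = 0*H² = 0)
h(b, l) = 2*l/b (h(b, l) = (l + l)/(b + 0) = (2*l)/b = 2*l/b)
h(-93, 19) + 26405 = 2*19/(-93) + 26405 = 2*19*(-1/93) + 26405 = -38/93 + 26405 = 2455627/93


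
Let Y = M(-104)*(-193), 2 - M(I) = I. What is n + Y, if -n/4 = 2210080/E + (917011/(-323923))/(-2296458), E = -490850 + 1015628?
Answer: -666062997283774126244/32530794259164921 ≈ -20475.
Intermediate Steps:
M(I) = 2 - I
E = 524778
Y = -20458 (Y = (2 - 1*(-104))*(-193) = (2 + 104)*(-193) = 106*(-193) = -20458)
n = -548008329778172426/32530794259164921 (n = -4*(2210080/524778 + (917011/(-323923))/(-2296458)) = -4*(2210080*(1/524778) + (917011*(-1/323923))*(-1/2296458)) = -4*(1105040/262389 - 917011/323923*(-1/2296458)) = -4*(1105040/262389 + 917011/743875564734) = -4*274004164889086213/65061588518329842 = -548008329778172426/32530794259164921 ≈ -16.846)
n + Y = -548008329778172426/32530794259164921 - 20458 = -666062997283774126244/32530794259164921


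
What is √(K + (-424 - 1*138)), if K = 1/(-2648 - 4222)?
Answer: I*√26524664670/6870 ≈ 23.707*I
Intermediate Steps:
K = -1/6870 (K = 1/(-6870) = -1/6870 ≈ -0.00014556)
√(K + (-424 - 1*138)) = √(-1/6870 + (-424 - 1*138)) = √(-1/6870 + (-424 - 138)) = √(-1/6870 - 562) = √(-3860941/6870) = I*√26524664670/6870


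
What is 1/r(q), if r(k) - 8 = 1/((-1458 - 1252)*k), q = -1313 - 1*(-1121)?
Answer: 520320/4162561 ≈ 0.12500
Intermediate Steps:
q = -192 (q = -1313 + 1121 = -192)
r(k) = 8 - 1/(2710*k) (r(k) = 8 + 1/((-1458 - 1252)*k) = 8 + 1/((-2710)*k) = 8 - 1/(2710*k))
1/r(q) = 1/(8 - 1/2710/(-192)) = 1/(8 - 1/2710*(-1/192)) = 1/(8 + 1/520320) = 1/(4162561/520320) = 520320/4162561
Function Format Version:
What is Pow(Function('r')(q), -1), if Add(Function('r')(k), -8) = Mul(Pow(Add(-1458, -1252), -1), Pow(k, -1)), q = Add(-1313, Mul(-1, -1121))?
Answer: Rational(520320, 4162561) ≈ 0.12500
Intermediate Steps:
q = -192 (q = Add(-1313, 1121) = -192)
Function('r')(k) = Add(8, Mul(Rational(-1, 2710), Pow(k, -1))) (Function('r')(k) = Add(8, Mul(Pow(Add(-1458, -1252), -1), Pow(k, -1))) = Add(8, Mul(Pow(-2710, -1), Pow(k, -1))) = Add(8, Mul(Rational(-1, 2710), Pow(k, -1))))
Pow(Function('r')(q), -1) = Pow(Add(8, Mul(Rational(-1, 2710), Pow(-192, -1))), -1) = Pow(Add(8, Mul(Rational(-1, 2710), Rational(-1, 192))), -1) = Pow(Add(8, Rational(1, 520320)), -1) = Pow(Rational(4162561, 520320), -1) = Rational(520320, 4162561)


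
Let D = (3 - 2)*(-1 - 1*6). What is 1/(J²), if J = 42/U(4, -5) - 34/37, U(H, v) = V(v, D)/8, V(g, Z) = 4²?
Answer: 1369/552049 ≈ 0.0024799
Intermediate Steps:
D = -7 (D = 1*(-1 - 6) = 1*(-7) = -7)
V(g, Z) = 16
U(H, v) = 2 (U(H, v) = 16/8 = 16*(⅛) = 2)
J = 743/37 (J = 42/2 - 34/37 = 42*(½) - 34*1/37 = 21 - 34/37 = 743/37 ≈ 20.081)
1/(J²) = 1/((743/37)²) = 1/(552049/1369) = 1369/552049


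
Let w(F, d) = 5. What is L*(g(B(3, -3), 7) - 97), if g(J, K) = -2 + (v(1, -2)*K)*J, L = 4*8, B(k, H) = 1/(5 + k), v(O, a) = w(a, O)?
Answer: -3028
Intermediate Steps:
v(O, a) = 5
L = 32
g(J, K) = -2 + 5*J*K (g(J, K) = -2 + (5*K)*J = -2 + 5*J*K)
L*(g(B(3, -3), 7) - 97) = 32*((-2 + 5*7/(5 + 3)) - 97) = 32*((-2 + 5*7/8) - 97) = 32*((-2 + 5*(⅛)*7) - 97) = 32*((-2 + 35/8) - 97) = 32*(19/8 - 97) = 32*(-757/8) = -3028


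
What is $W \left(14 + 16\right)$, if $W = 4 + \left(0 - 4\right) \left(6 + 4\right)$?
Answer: $-1080$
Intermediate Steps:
$W = -36$ ($W = 4 - 40 = -36$)
$W \left(14 + 16\right) = - 36 \left(14 + 16\right) = \left(-36\right) 30 = -1080$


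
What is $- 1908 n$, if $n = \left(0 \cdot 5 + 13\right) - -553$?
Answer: $-1079928$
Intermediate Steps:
$n = 566$ ($n = \left(0 + 13\right) + 553 = 13 + 553 = 566$)
$- 1908 n = \left(-1908\right) 566 = -1079928$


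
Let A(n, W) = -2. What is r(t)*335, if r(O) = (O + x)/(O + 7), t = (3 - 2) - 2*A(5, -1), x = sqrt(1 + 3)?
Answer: 2345/12 ≈ 195.42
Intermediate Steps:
x = 2 (x = sqrt(4) = 2)
t = 5 (t = (3 - 2) - 2*(-2) = 1 + 4 = 5)
r(O) = (2 + O)/(7 + O) (r(O) = (O + 2)/(O + 7) = (2 + O)/(7 + O))
r(t)*335 = ((2 + 5)/(7 + 5))*335 = (7/12)*335 = 2345/12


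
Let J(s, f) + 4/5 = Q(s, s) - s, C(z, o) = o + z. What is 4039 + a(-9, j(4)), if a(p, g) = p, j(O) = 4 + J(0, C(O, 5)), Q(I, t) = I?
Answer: 4030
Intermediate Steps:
J(s, f) = -4/5 (J(s, f) = -4/5 + (s - s) = -4/5 + 0 = -4/5)
j(O) = 16/5 (j(O) = 4 - 4/5 = 16/5)
4039 + a(-9, j(4)) = 4039 - 9 = 4030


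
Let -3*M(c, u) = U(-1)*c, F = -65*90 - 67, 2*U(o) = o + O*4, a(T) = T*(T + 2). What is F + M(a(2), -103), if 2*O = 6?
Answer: -17795/3 ≈ -5931.7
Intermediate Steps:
O = 3 (O = (½)*6 = 3)
a(T) = T*(2 + T)
U(o) = 6 + o/2 (U(o) = (o + 3*4)/2 = (o + 12)/2 = (12 + o)/2 = 6 + o/2)
F = -5917 (F = -5850 - 67 = -5917)
M(c, u) = -11*c/6 (M(c, u) = -(6 + (½)*(-1))*c/3 = -(6 - ½)*c/3 = -11*c/6)
F + M(a(2), -103) = -5917 - 11*(2 + 2)/3 = -5917 - 11*4/3 = -5917 - 11/6*8 = -5917 - 44/3 = -17795/3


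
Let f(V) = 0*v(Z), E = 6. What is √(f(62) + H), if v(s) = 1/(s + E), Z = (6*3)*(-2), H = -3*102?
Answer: 3*I*√34 ≈ 17.493*I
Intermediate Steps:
H = -306
Z = -36 (Z = 18*(-2) = -36)
v(s) = 1/(6 + s) (v(s) = 1/(s + 6) = 1/(6 + s))
f(V) = 0 (f(V) = 0/(6 - 36) = 0/(-30) = 0*(-1/30) = 0)
√(f(62) + H) = √(0 - 306) = √(-306) = 3*I*√34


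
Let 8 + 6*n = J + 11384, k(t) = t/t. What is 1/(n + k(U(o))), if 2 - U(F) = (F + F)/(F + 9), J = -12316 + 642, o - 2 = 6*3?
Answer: -3/146 ≈ -0.020548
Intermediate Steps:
o = 20 (o = 2 + 6*3 = 2 + 18 = 20)
J = -11674
U(F) = 2 - 2*F/(9 + F) (U(F) = 2 - (F + F)/(F + 9) = 2 - 2*F/(9 + F))
k(t) = 1
n = -149/3 (n = -4/3 + (-11674 + 11384)/6 = -4/3 + (⅙)*(-290) = -4/3 - 145/3 = -149/3 ≈ -49.667)
1/(n + k(U(o))) = 1/(-149/3 + 1) = 1/(-146/3) = -3/146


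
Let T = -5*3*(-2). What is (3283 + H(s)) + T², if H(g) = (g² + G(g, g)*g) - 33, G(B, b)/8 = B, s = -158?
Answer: 228826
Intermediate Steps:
G(B, b) = 8*B
T = 30 (T = -15*(-2) = 30)
H(g) = -33 + 9*g² (H(g) = (g² + (8*g)*g) - 33 = (g² + 8*g²) - 33 = 9*g² - 33 = -33 + 9*g²)
(3283 + H(s)) + T² = (3283 + (-33 + 9*(-158)²)) + 30² = (3283 + (-33 + 9*24964)) + 900 = (3283 + (-33 + 224676)) + 900 = (3283 + 224643) + 900 = 227926 + 900 = 228826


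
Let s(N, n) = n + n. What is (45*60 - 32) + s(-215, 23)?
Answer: 2714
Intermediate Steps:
s(N, n) = 2*n
(45*60 - 32) + s(-215, 23) = (45*60 - 32) + 2*23 = (2700 - 32) + 46 = 2668 + 46 = 2714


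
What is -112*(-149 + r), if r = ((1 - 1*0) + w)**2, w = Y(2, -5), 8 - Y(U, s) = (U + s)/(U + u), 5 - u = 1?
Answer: 6580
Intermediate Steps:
u = 4 (u = 5 - 1*1 = 5 - 1 = 4)
Y(U, s) = 8 - (U + s)/(4 + U) (Y(U, s) = 8 - (U + s)/(U + 4) = 8 - (U + s)/(4 + U))
w = 17/2 (w = (32 - 1*(-5) + 7*2)/(4 + 2) = (32 + 5 + 14)/6 = (1/6)*51 = 17/2 ≈ 8.5000)
r = 361/4 (r = ((1 - 1*0) + 17/2)**2 = ((1 + 0) + 17/2)**2 = (1 + 17/2)**2 = (19/2)**2 = 361/4 ≈ 90.250)
-112*(-149 + r) = -112*(-149 + 361/4) = -112*(-235/4) = 6580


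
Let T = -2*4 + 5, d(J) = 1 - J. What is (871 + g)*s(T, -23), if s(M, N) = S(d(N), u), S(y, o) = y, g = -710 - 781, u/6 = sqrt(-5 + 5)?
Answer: -14880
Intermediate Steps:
u = 0 (u = 6*sqrt(-5 + 5) = 6*sqrt(0) = 6*0 = 0)
g = -1491
T = -3 (T = -8 + 5 = -3)
s(M, N) = 1 - N
(871 + g)*s(T, -23) = (871 - 1491)*(1 - 1*(-23)) = -620*(1 + 23) = -620*24 = -14880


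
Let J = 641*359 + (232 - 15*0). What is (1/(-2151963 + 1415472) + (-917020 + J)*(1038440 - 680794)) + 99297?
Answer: -180870642803513608/736491 ≈ -2.4558e+11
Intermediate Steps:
J = 230351 (J = 230119 + (232 - 1*0) = 230119 + (232 + 0) = 230119 + 232 = 230351)
(1/(-2151963 + 1415472) + (-917020 + J)*(1038440 - 680794)) + 99297 = (1/(-2151963 + 1415472) + (-917020 + 230351)*(1038440 - 680794)) + 99297 = (1/(-736491) - 686669*357646) + 99297 = (-1/736491 - 245584421174) + 99297 = -180870715934860435/736491 + 99297 = -180870642803513608/736491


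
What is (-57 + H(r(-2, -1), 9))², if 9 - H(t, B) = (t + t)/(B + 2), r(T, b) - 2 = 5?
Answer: 293764/121 ≈ 2427.8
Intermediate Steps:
r(T, b) = 7 (r(T, b) = 2 + 5 = 7)
H(t, B) = 9 - 2*t/(2 + B) (H(t, B) = 9 - (t + t)/(B + 2) = 9 - 2*t/(2 + B))
(-57 + H(r(-2, -1), 9))² = (-57 + (18 - 2*7 + 9*9)/(2 + 9))² = (-57 + (18 - 14 + 81)/11)² = (-57 + (1/11)*85)² = (-57 + 85/11)² = (-542/11)² = 293764/121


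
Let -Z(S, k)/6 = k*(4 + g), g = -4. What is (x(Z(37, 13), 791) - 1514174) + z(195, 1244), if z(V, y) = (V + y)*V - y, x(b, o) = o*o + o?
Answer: -608341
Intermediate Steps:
Z(S, k) = 0 (Z(S, k) = -6*k*(4 - 4) = -6*k*0 = -6*0 = 0)
x(b, o) = o + o² (x(b, o) = o² + o = o + o²)
z(V, y) = -y + V*(V + y) (z(V, y) = V*(V + y) - y = -y + V*(V + y))
(x(Z(37, 13), 791) - 1514174) + z(195, 1244) = (791*(1 + 791) - 1514174) + (195² - 1*1244 + 195*1244) = (791*792 - 1514174) + (38025 - 1244 + 242580) = (626472 - 1514174) + 279361 = -887702 + 279361 = -608341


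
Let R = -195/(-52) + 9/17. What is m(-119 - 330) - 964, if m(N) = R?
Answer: -65261/68 ≈ -959.72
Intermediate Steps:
R = 291/68 (R = -195*(-1/52) + 9*(1/17) = 15/4 + 9/17 = 291/68 ≈ 4.2794)
m(N) = 291/68
m(-119 - 330) - 964 = 291/68 - 964 = -65261/68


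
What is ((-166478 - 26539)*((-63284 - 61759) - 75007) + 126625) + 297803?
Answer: 38613475278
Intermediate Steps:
((-166478 - 26539)*((-63284 - 61759) - 75007) + 126625) + 297803 = (-193017*(-125043 - 75007) + 126625) + 297803 = (-193017*(-200050) + 126625) + 297803 = (38613050850 + 126625) + 297803 = 38613177475 + 297803 = 38613475278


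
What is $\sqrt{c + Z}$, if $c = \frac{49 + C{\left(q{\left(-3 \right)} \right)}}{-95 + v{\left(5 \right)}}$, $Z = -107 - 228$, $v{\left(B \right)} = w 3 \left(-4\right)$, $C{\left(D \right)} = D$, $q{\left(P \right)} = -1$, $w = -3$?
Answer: $\frac{i \sqrt{1168967}}{59} \approx 18.325 i$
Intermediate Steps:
$v{\left(B \right)} = 36$ ($v{\left(B \right)} = \left(-3\right) 3 \left(-4\right) = \left(-9\right) \left(-4\right) = 36$)
$Z = -335$ ($Z = -107 - 228 = -335$)
$c = - \frac{48}{59}$ ($c = \frac{49 - 1}{-95 + 36} = \frac{48}{-59} = 48 \left(- \frac{1}{59}\right) = - \frac{48}{59} \approx -0.81356$)
$\sqrt{c + Z} = \sqrt{- \frac{48}{59} - 335} = \sqrt{- \frac{19813}{59}} = \frac{i \sqrt{1168967}}{59}$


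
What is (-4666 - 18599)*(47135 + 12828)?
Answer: -1395039195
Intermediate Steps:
(-4666 - 18599)*(47135 + 12828) = -23265*59963 = -1395039195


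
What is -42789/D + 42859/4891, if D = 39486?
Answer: 494349825/64375342 ≈ 7.6792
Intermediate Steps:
-42789/D + 42859/4891 = -42789/39486 + 42859/4891 = -42789*1/39486 + 42859*(1/4891) = -14263/13162 + 42859/4891 = 494349825/64375342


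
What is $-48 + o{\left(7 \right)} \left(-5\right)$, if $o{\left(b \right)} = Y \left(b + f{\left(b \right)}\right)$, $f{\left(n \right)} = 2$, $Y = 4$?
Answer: $-228$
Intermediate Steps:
$o{\left(b \right)} = 8 + 4 b$ ($o{\left(b \right)} = 4 \left(b + 2\right) = 4 \left(2 + b\right) = 8 + 4 b$)
$-48 + o{\left(7 \right)} \left(-5\right) = -48 + \left(8 + 4 \cdot 7\right) \left(-5\right) = -48 + \left(8 + 28\right) \left(-5\right) = -48 + 36 \left(-5\right) = -48 - 180 = -228$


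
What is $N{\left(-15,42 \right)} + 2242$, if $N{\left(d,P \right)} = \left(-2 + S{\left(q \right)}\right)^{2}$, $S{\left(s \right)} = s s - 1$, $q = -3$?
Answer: $2278$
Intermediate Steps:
$S{\left(s \right)} = -1 + s^{2}$ ($S{\left(s \right)} = s^{2} - 1 = -1 + s^{2}$)
$N{\left(d,P \right)} = 36$ ($N{\left(d,P \right)} = \left(-2 - \left(1 - \left(-3\right)^{2}\right)\right)^{2} = \left(-2 + \left(-1 + 9\right)\right)^{2} = \left(-2 + 8\right)^{2} = 6^{2} = 36$)
$N{\left(-15,42 \right)} + 2242 = 36 + 2242 = 2278$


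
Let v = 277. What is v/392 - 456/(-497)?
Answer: 45203/27832 ≈ 1.6241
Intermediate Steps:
v/392 - 456/(-497) = 277/392 - 456/(-497) = 277*(1/392) - 456*(-1/497) = 277/392 + 456/497 = 45203/27832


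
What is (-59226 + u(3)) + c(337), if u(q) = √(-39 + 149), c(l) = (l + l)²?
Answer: 395050 + √110 ≈ 3.9506e+5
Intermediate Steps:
c(l) = 4*l² (c(l) = (2*l)² = 4*l²)
u(q) = √110
(-59226 + u(3)) + c(337) = (-59226 + √110) + 4*337² = (-59226 + √110) + 4*113569 = (-59226 + √110) + 454276 = 395050 + √110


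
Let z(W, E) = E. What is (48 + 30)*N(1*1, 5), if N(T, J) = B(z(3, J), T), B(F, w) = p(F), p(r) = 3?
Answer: 234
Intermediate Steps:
B(F, w) = 3
N(T, J) = 3
(48 + 30)*N(1*1, 5) = (48 + 30)*3 = 78*3 = 234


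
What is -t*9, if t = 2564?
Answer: -23076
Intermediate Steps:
-t*9 = -1*2564*9 = -2564*9 = -23076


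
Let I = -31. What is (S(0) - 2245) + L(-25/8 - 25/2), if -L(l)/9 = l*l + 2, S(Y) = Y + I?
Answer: -287441/64 ≈ -4491.3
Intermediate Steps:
S(Y) = -31 + Y (S(Y) = Y - 31 = -31 + Y)
L(l) = -18 - 9*l**2 (L(l) = -9*(l*l + 2) = -9*(l**2 + 2) = -9*(2 + l**2) = -18 - 9*l**2)
(S(0) - 2245) + L(-25/8 - 25/2) = ((-31 + 0) - 2245) + (-18 - 9*(-25/8 - 25/2)**2) = (-31 - 2245) + (-18 - 9*(-25*1/8 - 25*1/2)**2) = -2276 + (-18 - 9*(-25/8 - 25/2)**2) = -2276 + (-18 - 9*(-125/8)**2) = -2276 + (-18 - 9*15625/64) = -2276 + (-18 - 140625/64) = -2276 - 141777/64 = -287441/64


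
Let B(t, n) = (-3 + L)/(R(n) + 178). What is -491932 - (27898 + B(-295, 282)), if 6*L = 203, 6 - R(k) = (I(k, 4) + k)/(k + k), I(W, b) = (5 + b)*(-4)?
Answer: -5381801729/10353 ≈ -5.1983e+5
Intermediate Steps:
I(W, b) = -20 - 4*b
R(k) = 6 - (-36 + k)/(2*k) (R(k) = 6 - ((-20 - 4*4) + k)/(k + k) = 6 - ((-20 - 16) + k)/(2*k) = 6 - (-36 + k)*1/(2*k) = 6 - (-36 + k)/(2*k))
L = 203/6 (L = (⅙)*203 = 203/6 ≈ 33.833)
B(t, n) = 185/(6*(367/2 + 18/n)) (B(t, n) = (-3 + 203/6)/((11/2 + 18/n) + 178) = 185/(6*(367/2 + 18/n)))
-491932 - (27898 + B(-295, 282)) = -491932 - (27898 + (185/3)*282/(36 + 367*282)) = -491932 - (27898 + (185/3)*282/(36 + 103494)) = -491932 - (27898 + (185/3)*282/103530) = -491932 - (27898 + (185/3)*282*(1/103530)) = -491932 - (27898 + 1739/10353) = -491932 - 1*288829733/10353 = -491932 - 288829733/10353 = -5381801729/10353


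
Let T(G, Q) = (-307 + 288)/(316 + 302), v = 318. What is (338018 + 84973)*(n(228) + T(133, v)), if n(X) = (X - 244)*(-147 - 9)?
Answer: 217489141473/206 ≈ 1.0558e+9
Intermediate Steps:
T(G, Q) = -19/618
n(X) = 38064 - 156*X (n(X) = (-244 + X)*(-156) = 38064 - 156*X)
(338018 + 84973)*(n(228) + T(133, v)) = (338018 + 84973)*((38064 - 156*228) - 19/618) = 422991*((38064 - 35568) - 19/618) = 422991*(2496 - 19/618) = 422991*(1542509/618) = 217489141473/206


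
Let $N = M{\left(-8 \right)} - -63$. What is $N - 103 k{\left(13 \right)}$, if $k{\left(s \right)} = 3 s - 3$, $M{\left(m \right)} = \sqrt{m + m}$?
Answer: $-3645 + 4 i \approx -3645.0 + 4.0 i$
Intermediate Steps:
$M{\left(m \right)} = \sqrt{2} \sqrt{m}$ ($M{\left(m \right)} = \sqrt{2 m} = \sqrt{2} \sqrt{m}$)
$N = 63 + 4 i$ ($N = \sqrt{2} \sqrt{-8} - -63 = \sqrt{2} \cdot 2 i \sqrt{2} + 63 = 4 i + 63 = 63 + 4 i \approx 63.0 + 4.0 i$)
$k{\left(s \right)} = -3 + 3 s$
$N - 103 k{\left(13 \right)} = \left(63 + 4 i\right) - 103 \left(-3 + 3 \cdot 13\right) = \left(63 + 4 i\right) - 103 \left(-3 + 39\right) = \left(63 + 4 i\right) - 3708 = -3645 + 4 i$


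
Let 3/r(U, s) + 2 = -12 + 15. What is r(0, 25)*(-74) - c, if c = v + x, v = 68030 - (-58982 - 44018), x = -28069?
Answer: -143183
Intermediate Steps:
v = 171030 (v = 68030 - 1*(-103000) = 68030 + 103000 = 171030)
r(U, s) = 3 (r(U, s) = 3/(-2 + (-12 + 15)) = 3/(-2 + 3) = 3/1 = 3*1 = 3)
c = 142961 (c = 171030 - 28069 = 142961)
r(0, 25)*(-74) - c = 3*(-74) - 1*142961 = -222 - 142961 = -143183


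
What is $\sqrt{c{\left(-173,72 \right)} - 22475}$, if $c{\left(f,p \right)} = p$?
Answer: $i \sqrt{22403} \approx 149.68 i$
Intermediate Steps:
$\sqrt{c{\left(-173,72 \right)} - 22475} = \sqrt{72 - 22475} = \sqrt{-22403} = i \sqrt{22403}$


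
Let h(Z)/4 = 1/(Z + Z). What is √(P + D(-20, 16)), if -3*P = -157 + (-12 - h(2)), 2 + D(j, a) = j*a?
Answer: 2*I*√597/3 ≈ 16.289*I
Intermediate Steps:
h(Z) = 2/Z (h(Z) = 4/(Z + Z) = 4/((2*Z)) = 4*(1/(2*Z)) = 2/Z)
D(j, a) = -2 + a*j (D(j, a) = -2 + j*a = -2 + a*j)
P = 170/3 (P = -(-157 + (-12 - 2/2))/3 = -(-157 + (-12 - 1*1))/3 = -(-157 + (-12 - 1))/3 = -(-157 - 13)/3 = -⅓*(-170) = 170/3 ≈ 56.667)
√(P + D(-20, 16)) = √(170/3 + (-2 + 16*(-20))) = √(170/3 + (-2 - 320)) = √(170/3 - 322) = √(-796/3) = 2*I*√597/3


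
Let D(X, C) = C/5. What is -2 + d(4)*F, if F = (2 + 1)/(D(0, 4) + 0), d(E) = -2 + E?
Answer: 11/2 ≈ 5.5000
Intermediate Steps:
D(X, C) = C/5 (D(X, C) = C*(1/5) = C/5)
F = 15/4 (F = (2 + 1)/((1/5)*4 + 0) = 3/(4/5 + 0) = 3/(4/5) = 3*(5/4) = 15/4 ≈ 3.7500)
-2 + d(4)*F = -2 + (-2 + 4)*(15/4) = -2 + 2*(15/4) = -2 + 15/2 = 11/2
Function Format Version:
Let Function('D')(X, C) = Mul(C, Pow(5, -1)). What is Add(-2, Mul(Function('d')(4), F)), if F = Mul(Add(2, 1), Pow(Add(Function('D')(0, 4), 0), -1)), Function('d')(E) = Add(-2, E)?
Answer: Rational(11, 2) ≈ 5.5000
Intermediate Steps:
Function('D')(X, C) = Mul(Rational(1, 5), C) (Function('D')(X, C) = Mul(C, Rational(1, 5)) = Mul(Rational(1, 5), C))
F = Rational(15, 4) (F = Mul(Add(2, 1), Pow(Add(Mul(Rational(1, 5), 4), 0), -1)) = Mul(3, Pow(Add(Rational(4, 5), 0), -1)) = Mul(3, Pow(Rational(4, 5), -1)) = Mul(3, Rational(5, 4)) = Rational(15, 4) ≈ 3.7500)
Add(-2, Mul(Function('d')(4), F)) = Add(-2, Mul(Add(-2, 4), Rational(15, 4))) = Add(-2, Mul(2, Rational(15, 4))) = Add(-2, Rational(15, 2)) = Rational(11, 2)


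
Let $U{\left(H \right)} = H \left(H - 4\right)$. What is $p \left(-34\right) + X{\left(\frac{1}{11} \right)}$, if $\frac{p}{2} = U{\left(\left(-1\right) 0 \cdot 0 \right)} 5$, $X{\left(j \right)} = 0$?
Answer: $0$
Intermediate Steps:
$U{\left(H \right)} = H \left(-4 + H\right)$
$p = 0$ ($p = 2 \left(-1\right) 0 \cdot 0 \left(-4 + \left(-1\right) 0 \cdot 0\right) 5 = 2 \cdot 0 \cdot 0 \left(-4 + 0 \cdot 0\right) 5 = 2 \cdot 0 \left(-4 + 0\right) 5 = 2 \cdot 0 \left(-4\right) 5 = 2 \cdot 0 \cdot 5 = 2 \cdot 0 = 0$)
$p \left(-34\right) + X{\left(\frac{1}{11} \right)} = 0 \left(-34\right) + 0 = 0 + 0 = 0$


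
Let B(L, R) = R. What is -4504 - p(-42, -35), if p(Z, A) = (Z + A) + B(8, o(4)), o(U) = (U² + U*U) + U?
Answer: -4463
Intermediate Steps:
o(U) = U + 2*U² (o(U) = (U² + U²) + U = 2*U² + U = U + 2*U²)
p(Z, A) = 36 + A + Z (p(Z, A) = (Z + A) + 4*(1 + 2*4) = (A + Z) + 4*(1 + 8) = (A + Z) + 4*9 = (A + Z) + 36 = 36 + A + Z)
-4504 - p(-42, -35) = -4504 - (36 - 35 - 42) = -4504 - 1*(-41) = -4504 + 41 = -4463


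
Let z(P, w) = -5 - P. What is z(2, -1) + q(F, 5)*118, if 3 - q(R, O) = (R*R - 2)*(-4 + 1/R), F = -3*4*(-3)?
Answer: 5461862/9 ≈ 6.0687e+5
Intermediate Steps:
F = 36 (F = -12*(-3) = 36)
q(R, O) = 3 - (-4 + 1/R)*(-2 + R²) (q(R, O) = 3 - (R*R - 2)*(-4 + 1/R) = 3 - (R² - 2)*(-4 + 1/R) = 3 - (-2 + R²)*(-4 + 1/R) = 3 - (-4 + 1/R)*(-2 + R²))
z(2, -1) + q(F, 5)*118 = (-5 - 1*2) + (-5 - 1*36 + 2/36 + 4*36²)*118 = (-5 - 2) + (-5 - 36 + 2*(1/36) + 4*1296)*118 = -7 + (-5 - 36 + 1/18 + 5184)*118 = -7 + (92575/18)*118 = -7 + 5461925/9 = 5461862/9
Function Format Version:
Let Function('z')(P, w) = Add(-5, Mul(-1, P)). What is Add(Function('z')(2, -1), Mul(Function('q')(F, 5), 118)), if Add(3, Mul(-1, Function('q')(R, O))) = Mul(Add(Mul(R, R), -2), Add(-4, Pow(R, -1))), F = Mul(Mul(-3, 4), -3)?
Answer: Rational(5461862, 9) ≈ 6.0687e+5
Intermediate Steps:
F = 36 (F = Mul(-12, -3) = 36)
Function('q')(R, O) = Add(3, Mul(-1, Add(-4, Pow(R, -1)), Add(-2, Pow(R, 2)))) (Function('q')(R, O) = Add(3, Mul(-1, Mul(Add(Mul(R, R), -2), Add(-4, Pow(R, -1))))) = Add(3, Mul(-1, Mul(Add(Pow(R, 2), -2), Add(-4, Pow(R, -1))))) = Add(3, Mul(-1, Mul(Add(-2, Pow(R, 2)), Add(-4, Pow(R, -1))))) = Add(3, Mul(-1, Mul(Add(-4, Pow(R, -1)), Add(-2, Pow(R, 2))))) = Add(3, Mul(-1, Add(-4, Pow(R, -1)), Add(-2, Pow(R, 2)))))
Add(Function('z')(2, -1), Mul(Function('q')(F, 5), 118)) = Add(Add(-5, Mul(-1, 2)), Mul(Add(-5, Mul(-1, 36), Mul(2, Pow(36, -1)), Mul(4, Pow(36, 2))), 118)) = Add(Add(-5, -2), Mul(Add(-5, -36, Mul(2, Rational(1, 36)), Mul(4, 1296)), 118)) = Add(-7, Mul(Add(-5, -36, Rational(1, 18), 5184), 118)) = Add(-7, Mul(Rational(92575, 18), 118)) = Add(-7, Rational(5461925, 9)) = Rational(5461862, 9)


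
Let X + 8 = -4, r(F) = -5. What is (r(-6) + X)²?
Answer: 289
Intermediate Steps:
X = -12 (X = -8 - 4 = -12)
(r(-6) + X)² = (-5 - 12)² = (-17)² = 289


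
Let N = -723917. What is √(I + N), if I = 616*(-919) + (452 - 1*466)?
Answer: I*√1290035 ≈ 1135.8*I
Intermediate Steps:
I = -566118 (I = -566104 + (452 - 466) = -566104 - 14 = -566118)
√(I + N) = √(-566118 - 723917) = √(-1290035) = I*√1290035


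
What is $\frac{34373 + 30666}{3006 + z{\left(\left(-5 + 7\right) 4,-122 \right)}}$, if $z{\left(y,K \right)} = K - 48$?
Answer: $\frac{65039}{2836} \approx 22.933$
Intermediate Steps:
$z{\left(y,K \right)} = -48 + K$ ($z{\left(y,K \right)} = K - 48 = -48 + K$)
$\frac{34373 + 30666}{3006 + z{\left(\left(-5 + 7\right) 4,-122 \right)}} = \frac{34373 + 30666}{3006 - 170} = \frac{65039}{3006 - 170} = \frac{65039}{2836}$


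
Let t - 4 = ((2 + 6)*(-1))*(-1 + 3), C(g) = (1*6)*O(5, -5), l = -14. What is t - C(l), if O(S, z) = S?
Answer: -42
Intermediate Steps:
C(g) = 30 (C(g) = (1*6)*5 = 6*5 = 30)
t = -12 (t = 4 + ((2 + 6)*(-1))*(-1 + 3) = 4 + (8*(-1))*2 = 4 - 8*2 = 4 - 16 = -12)
t - C(l) = -12 - 1*30 = -12 - 30 = -42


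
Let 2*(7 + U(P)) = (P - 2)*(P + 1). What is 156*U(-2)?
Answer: -780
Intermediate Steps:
U(P) = -7 + (1 + P)*(-2 + P)/2 (U(P) = -7 + ((P - 2)*(P + 1))/2 = -7 + ((-2 + P)*(1 + P))/2 = -7 + ((1 + P)*(-2 + P))/2 = -7 + (1 + P)*(-2 + P)/2)
156*U(-2) = 156*(-8 + (½)*(-2)² - ½*(-2)) = 156*(-8 + (½)*4 + 1) = 156*(-8 + 2 + 1) = 156*(-5) = -780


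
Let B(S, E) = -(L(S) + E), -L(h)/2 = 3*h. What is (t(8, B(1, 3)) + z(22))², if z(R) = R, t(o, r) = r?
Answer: 625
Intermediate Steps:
L(h) = -6*h
B(S, E) = -E + 6*S (B(S, E) = -(-6*S + E) = -(E - 6*S) = -E + 6*S)
(t(8, B(1, 3)) + z(22))² = ((-1*3 + 6*1) + 22)² = ((-3 + 6) + 22)² = (3 + 22)² = 25² = 625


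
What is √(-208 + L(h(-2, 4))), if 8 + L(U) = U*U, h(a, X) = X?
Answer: 10*I*√2 ≈ 14.142*I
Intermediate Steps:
L(U) = -8 + U² (L(U) = -8 + U*U = -8 + U²)
√(-208 + L(h(-2, 4))) = √(-208 + (-8 + 4²)) = √(-208 + (-8 + 16)) = √(-208 + 8) = √(-200) = 10*I*√2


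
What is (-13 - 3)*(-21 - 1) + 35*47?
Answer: 1997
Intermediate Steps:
(-13 - 3)*(-21 - 1) + 35*47 = -16*(-22) + 1645 = 352 + 1645 = 1997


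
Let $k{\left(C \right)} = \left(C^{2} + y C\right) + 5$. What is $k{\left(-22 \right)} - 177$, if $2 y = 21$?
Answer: $81$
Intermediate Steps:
$y = \frac{21}{2}$ ($y = \frac{1}{2} \cdot 21 = \frac{21}{2} \approx 10.5$)
$k{\left(C \right)} = 5 + C^{2} + \frac{21 C}{2}$ ($k{\left(C \right)} = \left(C^{2} + \frac{21 C}{2}\right) + 5 = 5 + C^{2} + \frac{21 C}{2}$)
$k{\left(-22 \right)} - 177 = \left(5 + \left(-22\right)^{2} + \frac{21}{2} \left(-22\right)\right) - 177 = \left(5 + 484 - 231\right) - 177 = 258 - 177 = 81$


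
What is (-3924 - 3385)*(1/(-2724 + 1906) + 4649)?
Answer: -27795257229/818 ≈ -3.3980e+7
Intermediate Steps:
(-3924 - 3385)*(1/(-2724 + 1906) + 4649) = -7309*(1/(-818) + 4649) = -7309*(-1/818 + 4649) = -7309*3802881/818 = -27795257229/818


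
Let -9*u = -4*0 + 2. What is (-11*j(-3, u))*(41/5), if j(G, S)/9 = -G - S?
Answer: -13079/5 ≈ -2615.8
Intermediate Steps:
u = -2/9 (u = -(-4*0 + 2)/9 = -(0 + 2)/9 = -⅑*2 = -2/9 ≈ -0.22222)
j(G, S) = -9*G - 9*S (j(G, S) = 9*(-G - S) = -9*G - 9*S)
(-11*j(-3, u))*(41/5) = (-11*(-9*(-3) - 9*(-2/9)))*(41/5) = (-11*(27 + 2))*(41*(⅕)) = -11*29*(41/5) = -319*41/5 = -13079/5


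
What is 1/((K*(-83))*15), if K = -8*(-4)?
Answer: -1/39840 ≈ -2.5100e-5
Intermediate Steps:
K = 32
1/((K*(-83))*15) = 1/((32*(-83))*15) = 1/(-2656*15) = 1/(-39840) = -1/39840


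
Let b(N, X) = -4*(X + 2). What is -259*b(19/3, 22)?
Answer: 24864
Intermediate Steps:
b(N, X) = -8 - 4*X (b(N, X) = -4*(2 + X) = -8 - 4*X)
-259*b(19/3, 22) = -259*(-8 - 4*22) = -259*(-8 - 88) = -259*(-96) = 24864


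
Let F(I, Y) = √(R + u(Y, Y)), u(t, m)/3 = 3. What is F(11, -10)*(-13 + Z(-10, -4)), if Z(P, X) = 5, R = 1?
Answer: -8*√10 ≈ -25.298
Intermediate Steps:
u(t, m) = 9 (u(t, m) = 3*3 = 9)
F(I, Y) = √10 (F(I, Y) = √(1 + 9) = √10)
F(11, -10)*(-13 + Z(-10, -4)) = √10*(-13 + 5) = √10*(-8) = -8*√10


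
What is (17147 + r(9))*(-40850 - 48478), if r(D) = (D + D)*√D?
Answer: -1536530928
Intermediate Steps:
r(D) = 2*D^(3/2) (r(D) = (2*D)*√D = 2*D^(3/2))
(17147 + r(9))*(-40850 - 48478) = (17147 + 2*9^(3/2))*(-40850 - 48478) = (17147 + 2*27)*(-89328) = (17147 + 54)*(-89328) = 17201*(-89328) = -1536530928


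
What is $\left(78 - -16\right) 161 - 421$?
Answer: $14713$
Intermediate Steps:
$\left(78 - -16\right) 161 - 421 = \left(78 + 16\right) 161 - 421 = 94 \cdot 161 - 421 = 15134 - 421 = 14713$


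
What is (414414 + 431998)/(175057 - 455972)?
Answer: -44548/14785 ≈ -3.0131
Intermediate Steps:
(414414 + 431998)/(175057 - 455972) = 846412/(-280915) = 846412*(-1/280915) = -44548/14785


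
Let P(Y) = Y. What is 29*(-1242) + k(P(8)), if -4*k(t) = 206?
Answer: -72139/2 ≈ -36070.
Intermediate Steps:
k(t) = -103/2 (k(t) = -1/4*206 = -103/2)
29*(-1242) + k(P(8)) = 29*(-1242) - 103/2 = -36018 - 103/2 = -72139/2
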